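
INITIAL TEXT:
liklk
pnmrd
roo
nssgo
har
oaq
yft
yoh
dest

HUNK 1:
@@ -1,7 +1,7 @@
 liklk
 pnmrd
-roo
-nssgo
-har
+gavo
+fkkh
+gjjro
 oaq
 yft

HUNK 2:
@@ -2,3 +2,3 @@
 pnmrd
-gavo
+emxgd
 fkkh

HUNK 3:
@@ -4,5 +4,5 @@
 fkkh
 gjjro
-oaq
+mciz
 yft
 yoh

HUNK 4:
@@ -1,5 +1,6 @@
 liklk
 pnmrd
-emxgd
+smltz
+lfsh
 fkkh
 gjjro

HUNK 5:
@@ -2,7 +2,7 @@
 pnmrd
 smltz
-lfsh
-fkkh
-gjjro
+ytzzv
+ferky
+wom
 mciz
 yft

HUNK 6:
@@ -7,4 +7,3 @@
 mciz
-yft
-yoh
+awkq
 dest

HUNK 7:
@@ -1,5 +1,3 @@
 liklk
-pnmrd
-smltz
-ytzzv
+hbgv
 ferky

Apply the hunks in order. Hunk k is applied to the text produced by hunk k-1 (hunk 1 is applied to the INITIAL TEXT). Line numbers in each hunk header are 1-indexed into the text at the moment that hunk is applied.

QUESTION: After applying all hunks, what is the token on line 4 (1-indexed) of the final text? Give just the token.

Hunk 1: at line 1 remove [roo,nssgo,har] add [gavo,fkkh,gjjro] -> 9 lines: liklk pnmrd gavo fkkh gjjro oaq yft yoh dest
Hunk 2: at line 2 remove [gavo] add [emxgd] -> 9 lines: liklk pnmrd emxgd fkkh gjjro oaq yft yoh dest
Hunk 3: at line 4 remove [oaq] add [mciz] -> 9 lines: liklk pnmrd emxgd fkkh gjjro mciz yft yoh dest
Hunk 4: at line 1 remove [emxgd] add [smltz,lfsh] -> 10 lines: liklk pnmrd smltz lfsh fkkh gjjro mciz yft yoh dest
Hunk 5: at line 2 remove [lfsh,fkkh,gjjro] add [ytzzv,ferky,wom] -> 10 lines: liklk pnmrd smltz ytzzv ferky wom mciz yft yoh dest
Hunk 6: at line 7 remove [yft,yoh] add [awkq] -> 9 lines: liklk pnmrd smltz ytzzv ferky wom mciz awkq dest
Hunk 7: at line 1 remove [pnmrd,smltz,ytzzv] add [hbgv] -> 7 lines: liklk hbgv ferky wom mciz awkq dest
Final line 4: wom

Answer: wom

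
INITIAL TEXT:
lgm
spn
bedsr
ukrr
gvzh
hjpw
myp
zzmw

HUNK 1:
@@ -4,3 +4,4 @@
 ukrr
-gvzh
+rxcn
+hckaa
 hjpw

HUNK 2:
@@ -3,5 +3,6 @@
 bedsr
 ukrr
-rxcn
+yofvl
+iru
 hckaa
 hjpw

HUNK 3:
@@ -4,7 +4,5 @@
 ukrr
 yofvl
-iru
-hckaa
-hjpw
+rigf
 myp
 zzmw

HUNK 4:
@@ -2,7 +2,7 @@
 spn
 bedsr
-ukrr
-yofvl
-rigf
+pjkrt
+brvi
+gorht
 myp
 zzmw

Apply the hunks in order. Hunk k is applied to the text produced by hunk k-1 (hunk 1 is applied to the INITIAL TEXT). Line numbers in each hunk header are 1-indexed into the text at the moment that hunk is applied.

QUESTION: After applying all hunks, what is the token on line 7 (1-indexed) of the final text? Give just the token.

Answer: myp

Derivation:
Hunk 1: at line 4 remove [gvzh] add [rxcn,hckaa] -> 9 lines: lgm spn bedsr ukrr rxcn hckaa hjpw myp zzmw
Hunk 2: at line 3 remove [rxcn] add [yofvl,iru] -> 10 lines: lgm spn bedsr ukrr yofvl iru hckaa hjpw myp zzmw
Hunk 3: at line 4 remove [iru,hckaa,hjpw] add [rigf] -> 8 lines: lgm spn bedsr ukrr yofvl rigf myp zzmw
Hunk 4: at line 2 remove [ukrr,yofvl,rigf] add [pjkrt,brvi,gorht] -> 8 lines: lgm spn bedsr pjkrt brvi gorht myp zzmw
Final line 7: myp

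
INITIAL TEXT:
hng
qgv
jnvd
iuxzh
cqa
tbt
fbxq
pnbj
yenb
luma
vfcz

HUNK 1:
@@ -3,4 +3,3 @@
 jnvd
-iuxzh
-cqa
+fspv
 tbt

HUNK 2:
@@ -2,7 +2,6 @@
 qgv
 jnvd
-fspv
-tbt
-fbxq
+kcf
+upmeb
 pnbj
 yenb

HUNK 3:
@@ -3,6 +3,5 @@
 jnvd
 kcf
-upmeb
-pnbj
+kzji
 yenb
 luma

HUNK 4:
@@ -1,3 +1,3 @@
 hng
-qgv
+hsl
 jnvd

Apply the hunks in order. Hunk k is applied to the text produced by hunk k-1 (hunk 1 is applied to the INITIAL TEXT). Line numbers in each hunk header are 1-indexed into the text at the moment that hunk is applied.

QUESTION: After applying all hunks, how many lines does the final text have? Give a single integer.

Hunk 1: at line 3 remove [iuxzh,cqa] add [fspv] -> 10 lines: hng qgv jnvd fspv tbt fbxq pnbj yenb luma vfcz
Hunk 2: at line 2 remove [fspv,tbt,fbxq] add [kcf,upmeb] -> 9 lines: hng qgv jnvd kcf upmeb pnbj yenb luma vfcz
Hunk 3: at line 3 remove [upmeb,pnbj] add [kzji] -> 8 lines: hng qgv jnvd kcf kzji yenb luma vfcz
Hunk 4: at line 1 remove [qgv] add [hsl] -> 8 lines: hng hsl jnvd kcf kzji yenb luma vfcz
Final line count: 8

Answer: 8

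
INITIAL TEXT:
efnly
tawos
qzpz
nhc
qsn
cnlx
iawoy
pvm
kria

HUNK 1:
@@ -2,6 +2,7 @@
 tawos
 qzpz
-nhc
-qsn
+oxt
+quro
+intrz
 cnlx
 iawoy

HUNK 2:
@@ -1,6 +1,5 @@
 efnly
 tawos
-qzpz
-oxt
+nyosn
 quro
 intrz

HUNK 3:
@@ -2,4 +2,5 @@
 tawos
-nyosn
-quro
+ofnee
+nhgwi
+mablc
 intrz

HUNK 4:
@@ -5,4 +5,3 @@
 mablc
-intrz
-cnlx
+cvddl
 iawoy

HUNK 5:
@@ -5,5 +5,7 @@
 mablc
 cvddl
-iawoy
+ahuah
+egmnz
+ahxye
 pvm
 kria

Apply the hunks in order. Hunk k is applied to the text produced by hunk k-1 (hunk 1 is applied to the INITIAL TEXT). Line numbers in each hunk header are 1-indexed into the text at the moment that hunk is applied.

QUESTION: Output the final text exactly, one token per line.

Hunk 1: at line 2 remove [nhc,qsn] add [oxt,quro,intrz] -> 10 lines: efnly tawos qzpz oxt quro intrz cnlx iawoy pvm kria
Hunk 2: at line 1 remove [qzpz,oxt] add [nyosn] -> 9 lines: efnly tawos nyosn quro intrz cnlx iawoy pvm kria
Hunk 3: at line 2 remove [nyosn,quro] add [ofnee,nhgwi,mablc] -> 10 lines: efnly tawos ofnee nhgwi mablc intrz cnlx iawoy pvm kria
Hunk 4: at line 5 remove [intrz,cnlx] add [cvddl] -> 9 lines: efnly tawos ofnee nhgwi mablc cvddl iawoy pvm kria
Hunk 5: at line 5 remove [iawoy] add [ahuah,egmnz,ahxye] -> 11 lines: efnly tawos ofnee nhgwi mablc cvddl ahuah egmnz ahxye pvm kria

Answer: efnly
tawos
ofnee
nhgwi
mablc
cvddl
ahuah
egmnz
ahxye
pvm
kria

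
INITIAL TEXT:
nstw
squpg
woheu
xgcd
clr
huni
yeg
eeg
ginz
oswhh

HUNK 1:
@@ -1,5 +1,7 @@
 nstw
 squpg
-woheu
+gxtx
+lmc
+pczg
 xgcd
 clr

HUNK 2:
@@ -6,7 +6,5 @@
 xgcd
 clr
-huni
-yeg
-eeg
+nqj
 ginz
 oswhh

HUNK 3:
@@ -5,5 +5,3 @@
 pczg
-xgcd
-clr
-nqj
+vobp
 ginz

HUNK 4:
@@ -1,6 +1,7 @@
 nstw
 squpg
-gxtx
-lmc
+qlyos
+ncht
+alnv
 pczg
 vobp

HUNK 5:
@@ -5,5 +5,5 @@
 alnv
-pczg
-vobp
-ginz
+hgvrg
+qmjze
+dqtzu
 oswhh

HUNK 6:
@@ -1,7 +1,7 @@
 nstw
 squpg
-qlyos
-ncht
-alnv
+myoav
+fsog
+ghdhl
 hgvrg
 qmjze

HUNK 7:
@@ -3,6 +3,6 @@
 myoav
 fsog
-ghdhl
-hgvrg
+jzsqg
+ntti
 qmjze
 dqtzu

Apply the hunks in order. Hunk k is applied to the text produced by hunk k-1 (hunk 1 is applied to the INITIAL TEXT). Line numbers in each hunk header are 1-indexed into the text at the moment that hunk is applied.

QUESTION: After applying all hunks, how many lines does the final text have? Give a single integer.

Answer: 9

Derivation:
Hunk 1: at line 1 remove [woheu] add [gxtx,lmc,pczg] -> 12 lines: nstw squpg gxtx lmc pczg xgcd clr huni yeg eeg ginz oswhh
Hunk 2: at line 6 remove [huni,yeg,eeg] add [nqj] -> 10 lines: nstw squpg gxtx lmc pczg xgcd clr nqj ginz oswhh
Hunk 3: at line 5 remove [xgcd,clr,nqj] add [vobp] -> 8 lines: nstw squpg gxtx lmc pczg vobp ginz oswhh
Hunk 4: at line 1 remove [gxtx,lmc] add [qlyos,ncht,alnv] -> 9 lines: nstw squpg qlyos ncht alnv pczg vobp ginz oswhh
Hunk 5: at line 5 remove [pczg,vobp,ginz] add [hgvrg,qmjze,dqtzu] -> 9 lines: nstw squpg qlyos ncht alnv hgvrg qmjze dqtzu oswhh
Hunk 6: at line 1 remove [qlyos,ncht,alnv] add [myoav,fsog,ghdhl] -> 9 lines: nstw squpg myoav fsog ghdhl hgvrg qmjze dqtzu oswhh
Hunk 7: at line 3 remove [ghdhl,hgvrg] add [jzsqg,ntti] -> 9 lines: nstw squpg myoav fsog jzsqg ntti qmjze dqtzu oswhh
Final line count: 9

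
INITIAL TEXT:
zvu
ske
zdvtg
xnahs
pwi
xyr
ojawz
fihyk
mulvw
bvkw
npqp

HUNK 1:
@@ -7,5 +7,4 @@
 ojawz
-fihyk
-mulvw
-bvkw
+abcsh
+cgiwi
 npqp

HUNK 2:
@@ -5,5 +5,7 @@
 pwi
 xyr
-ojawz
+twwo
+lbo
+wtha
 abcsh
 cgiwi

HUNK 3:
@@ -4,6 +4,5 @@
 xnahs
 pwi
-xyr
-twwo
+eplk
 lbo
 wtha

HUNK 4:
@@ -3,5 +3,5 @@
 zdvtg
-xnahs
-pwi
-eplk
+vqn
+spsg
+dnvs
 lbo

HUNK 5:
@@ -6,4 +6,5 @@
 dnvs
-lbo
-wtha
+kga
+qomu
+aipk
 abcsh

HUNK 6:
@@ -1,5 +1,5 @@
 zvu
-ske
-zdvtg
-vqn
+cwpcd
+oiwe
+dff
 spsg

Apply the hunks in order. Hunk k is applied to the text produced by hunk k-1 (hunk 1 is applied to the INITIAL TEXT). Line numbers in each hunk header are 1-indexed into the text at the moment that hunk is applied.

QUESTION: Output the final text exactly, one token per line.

Answer: zvu
cwpcd
oiwe
dff
spsg
dnvs
kga
qomu
aipk
abcsh
cgiwi
npqp

Derivation:
Hunk 1: at line 7 remove [fihyk,mulvw,bvkw] add [abcsh,cgiwi] -> 10 lines: zvu ske zdvtg xnahs pwi xyr ojawz abcsh cgiwi npqp
Hunk 2: at line 5 remove [ojawz] add [twwo,lbo,wtha] -> 12 lines: zvu ske zdvtg xnahs pwi xyr twwo lbo wtha abcsh cgiwi npqp
Hunk 3: at line 4 remove [xyr,twwo] add [eplk] -> 11 lines: zvu ske zdvtg xnahs pwi eplk lbo wtha abcsh cgiwi npqp
Hunk 4: at line 3 remove [xnahs,pwi,eplk] add [vqn,spsg,dnvs] -> 11 lines: zvu ske zdvtg vqn spsg dnvs lbo wtha abcsh cgiwi npqp
Hunk 5: at line 6 remove [lbo,wtha] add [kga,qomu,aipk] -> 12 lines: zvu ske zdvtg vqn spsg dnvs kga qomu aipk abcsh cgiwi npqp
Hunk 6: at line 1 remove [ske,zdvtg,vqn] add [cwpcd,oiwe,dff] -> 12 lines: zvu cwpcd oiwe dff spsg dnvs kga qomu aipk abcsh cgiwi npqp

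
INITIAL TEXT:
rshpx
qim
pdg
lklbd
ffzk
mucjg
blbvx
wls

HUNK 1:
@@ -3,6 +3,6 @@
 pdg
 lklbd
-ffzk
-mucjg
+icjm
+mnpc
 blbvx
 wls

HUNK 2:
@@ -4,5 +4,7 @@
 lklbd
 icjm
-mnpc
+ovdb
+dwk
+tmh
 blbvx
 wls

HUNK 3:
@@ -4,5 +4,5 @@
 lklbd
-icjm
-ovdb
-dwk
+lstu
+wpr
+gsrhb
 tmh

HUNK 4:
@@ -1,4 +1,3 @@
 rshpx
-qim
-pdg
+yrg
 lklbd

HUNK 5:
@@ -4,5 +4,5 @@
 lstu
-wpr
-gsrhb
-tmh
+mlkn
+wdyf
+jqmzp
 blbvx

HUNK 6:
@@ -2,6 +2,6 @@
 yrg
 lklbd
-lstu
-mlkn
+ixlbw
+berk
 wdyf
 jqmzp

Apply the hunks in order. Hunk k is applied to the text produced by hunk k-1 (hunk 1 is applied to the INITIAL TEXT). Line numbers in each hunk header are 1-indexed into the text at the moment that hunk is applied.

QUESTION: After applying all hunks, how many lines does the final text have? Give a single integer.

Hunk 1: at line 3 remove [ffzk,mucjg] add [icjm,mnpc] -> 8 lines: rshpx qim pdg lklbd icjm mnpc blbvx wls
Hunk 2: at line 4 remove [mnpc] add [ovdb,dwk,tmh] -> 10 lines: rshpx qim pdg lklbd icjm ovdb dwk tmh blbvx wls
Hunk 3: at line 4 remove [icjm,ovdb,dwk] add [lstu,wpr,gsrhb] -> 10 lines: rshpx qim pdg lklbd lstu wpr gsrhb tmh blbvx wls
Hunk 4: at line 1 remove [qim,pdg] add [yrg] -> 9 lines: rshpx yrg lklbd lstu wpr gsrhb tmh blbvx wls
Hunk 5: at line 4 remove [wpr,gsrhb,tmh] add [mlkn,wdyf,jqmzp] -> 9 lines: rshpx yrg lklbd lstu mlkn wdyf jqmzp blbvx wls
Hunk 6: at line 2 remove [lstu,mlkn] add [ixlbw,berk] -> 9 lines: rshpx yrg lklbd ixlbw berk wdyf jqmzp blbvx wls
Final line count: 9

Answer: 9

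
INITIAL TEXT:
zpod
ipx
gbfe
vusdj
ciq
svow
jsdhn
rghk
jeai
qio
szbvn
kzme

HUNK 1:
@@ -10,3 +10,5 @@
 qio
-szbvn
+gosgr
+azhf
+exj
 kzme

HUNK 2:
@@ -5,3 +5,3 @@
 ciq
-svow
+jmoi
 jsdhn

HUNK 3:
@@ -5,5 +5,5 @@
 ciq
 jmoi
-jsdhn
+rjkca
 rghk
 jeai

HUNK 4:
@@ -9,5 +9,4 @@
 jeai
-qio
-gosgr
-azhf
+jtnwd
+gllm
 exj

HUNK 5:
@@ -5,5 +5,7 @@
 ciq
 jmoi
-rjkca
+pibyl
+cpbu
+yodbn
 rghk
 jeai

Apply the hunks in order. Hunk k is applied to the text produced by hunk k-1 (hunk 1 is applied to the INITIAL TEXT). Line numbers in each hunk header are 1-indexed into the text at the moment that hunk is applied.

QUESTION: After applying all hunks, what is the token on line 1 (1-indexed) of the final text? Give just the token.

Hunk 1: at line 10 remove [szbvn] add [gosgr,azhf,exj] -> 14 lines: zpod ipx gbfe vusdj ciq svow jsdhn rghk jeai qio gosgr azhf exj kzme
Hunk 2: at line 5 remove [svow] add [jmoi] -> 14 lines: zpod ipx gbfe vusdj ciq jmoi jsdhn rghk jeai qio gosgr azhf exj kzme
Hunk 3: at line 5 remove [jsdhn] add [rjkca] -> 14 lines: zpod ipx gbfe vusdj ciq jmoi rjkca rghk jeai qio gosgr azhf exj kzme
Hunk 4: at line 9 remove [qio,gosgr,azhf] add [jtnwd,gllm] -> 13 lines: zpod ipx gbfe vusdj ciq jmoi rjkca rghk jeai jtnwd gllm exj kzme
Hunk 5: at line 5 remove [rjkca] add [pibyl,cpbu,yodbn] -> 15 lines: zpod ipx gbfe vusdj ciq jmoi pibyl cpbu yodbn rghk jeai jtnwd gllm exj kzme
Final line 1: zpod

Answer: zpod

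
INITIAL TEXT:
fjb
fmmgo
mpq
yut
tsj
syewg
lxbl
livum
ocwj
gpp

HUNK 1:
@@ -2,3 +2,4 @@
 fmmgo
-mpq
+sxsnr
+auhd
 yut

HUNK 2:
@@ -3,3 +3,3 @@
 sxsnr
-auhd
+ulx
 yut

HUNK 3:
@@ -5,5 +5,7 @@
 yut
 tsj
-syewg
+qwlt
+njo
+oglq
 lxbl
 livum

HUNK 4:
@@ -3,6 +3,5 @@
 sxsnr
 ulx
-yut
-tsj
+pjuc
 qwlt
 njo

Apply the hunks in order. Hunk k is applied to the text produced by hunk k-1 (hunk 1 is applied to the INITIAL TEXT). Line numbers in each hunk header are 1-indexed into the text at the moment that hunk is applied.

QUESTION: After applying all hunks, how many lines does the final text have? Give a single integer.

Hunk 1: at line 2 remove [mpq] add [sxsnr,auhd] -> 11 lines: fjb fmmgo sxsnr auhd yut tsj syewg lxbl livum ocwj gpp
Hunk 2: at line 3 remove [auhd] add [ulx] -> 11 lines: fjb fmmgo sxsnr ulx yut tsj syewg lxbl livum ocwj gpp
Hunk 3: at line 5 remove [syewg] add [qwlt,njo,oglq] -> 13 lines: fjb fmmgo sxsnr ulx yut tsj qwlt njo oglq lxbl livum ocwj gpp
Hunk 4: at line 3 remove [yut,tsj] add [pjuc] -> 12 lines: fjb fmmgo sxsnr ulx pjuc qwlt njo oglq lxbl livum ocwj gpp
Final line count: 12

Answer: 12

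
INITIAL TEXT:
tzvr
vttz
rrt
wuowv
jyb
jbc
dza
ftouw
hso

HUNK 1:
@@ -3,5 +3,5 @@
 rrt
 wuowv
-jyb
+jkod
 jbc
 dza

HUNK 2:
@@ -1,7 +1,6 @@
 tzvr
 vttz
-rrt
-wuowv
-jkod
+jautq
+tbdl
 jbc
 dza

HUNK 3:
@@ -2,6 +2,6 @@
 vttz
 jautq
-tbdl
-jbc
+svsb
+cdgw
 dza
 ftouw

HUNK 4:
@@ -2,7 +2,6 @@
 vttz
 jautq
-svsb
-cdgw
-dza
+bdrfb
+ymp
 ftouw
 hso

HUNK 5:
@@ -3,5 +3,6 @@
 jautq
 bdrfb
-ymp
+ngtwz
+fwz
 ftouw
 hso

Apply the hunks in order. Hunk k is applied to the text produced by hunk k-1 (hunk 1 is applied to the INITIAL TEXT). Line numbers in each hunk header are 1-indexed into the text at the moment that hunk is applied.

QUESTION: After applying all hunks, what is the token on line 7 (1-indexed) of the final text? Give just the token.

Hunk 1: at line 3 remove [jyb] add [jkod] -> 9 lines: tzvr vttz rrt wuowv jkod jbc dza ftouw hso
Hunk 2: at line 1 remove [rrt,wuowv,jkod] add [jautq,tbdl] -> 8 lines: tzvr vttz jautq tbdl jbc dza ftouw hso
Hunk 3: at line 2 remove [tbdl,jbc] add [svsb,cdgw] -> 8 lines: tzvr vttz jautq svsb cdgw dza ftouw hso
Hunk 4: at line 2 remove [svsb,cdgw,dza] add [bdrfb,ymp] -> 7 lines: tzvr vttz jautq bdrfb ymp ftouw hso
Hunk 5: at line 3 remove [ymp] add [ngtwz,fwz] -> 8 lines: tzvr vttz jautq bdrfb ngtwz fwz ftouw hso
Final line 7: ftouw

Answer: ftouw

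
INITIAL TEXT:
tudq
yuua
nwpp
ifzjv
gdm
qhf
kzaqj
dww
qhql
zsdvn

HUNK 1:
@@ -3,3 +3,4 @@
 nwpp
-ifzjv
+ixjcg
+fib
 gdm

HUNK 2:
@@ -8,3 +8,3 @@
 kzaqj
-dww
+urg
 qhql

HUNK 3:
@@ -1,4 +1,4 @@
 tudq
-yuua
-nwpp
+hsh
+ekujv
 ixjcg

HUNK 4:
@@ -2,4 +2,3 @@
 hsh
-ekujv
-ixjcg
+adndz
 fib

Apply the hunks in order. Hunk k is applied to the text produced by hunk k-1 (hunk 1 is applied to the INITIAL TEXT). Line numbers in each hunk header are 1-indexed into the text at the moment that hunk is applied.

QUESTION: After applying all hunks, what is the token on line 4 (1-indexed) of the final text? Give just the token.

Answer: fib

Derivation:
Hunk 1: at line 3 remove [ifzjv] add [ixjcg,fib] -> 11 lines: tudq yuua nwpp ixjcg fib gdm qhf kzaqj dww qhql zsdvn
Hunk 2: at line 8 remove [dww] add [urg] -> 11 lines: tudq yuua nwpp ixjcg fib gdm qhf kzaqj urg qhql zsdvn
Hunk 3: at line 1 remove [yuua,nwpp] add [hsh,ekujv] -> 11 lines: tudq hsh ekujv ixjcg fib gdm qhf kzaqj urg qhql zsdvn
Hunk 4: at line 2 remove [ekujv,ixjcg] add [adndz] -> 10 lines: tudq hsh adndz fib gdm qhf kzaqj urg qhql zsdvn
Final line 4: fib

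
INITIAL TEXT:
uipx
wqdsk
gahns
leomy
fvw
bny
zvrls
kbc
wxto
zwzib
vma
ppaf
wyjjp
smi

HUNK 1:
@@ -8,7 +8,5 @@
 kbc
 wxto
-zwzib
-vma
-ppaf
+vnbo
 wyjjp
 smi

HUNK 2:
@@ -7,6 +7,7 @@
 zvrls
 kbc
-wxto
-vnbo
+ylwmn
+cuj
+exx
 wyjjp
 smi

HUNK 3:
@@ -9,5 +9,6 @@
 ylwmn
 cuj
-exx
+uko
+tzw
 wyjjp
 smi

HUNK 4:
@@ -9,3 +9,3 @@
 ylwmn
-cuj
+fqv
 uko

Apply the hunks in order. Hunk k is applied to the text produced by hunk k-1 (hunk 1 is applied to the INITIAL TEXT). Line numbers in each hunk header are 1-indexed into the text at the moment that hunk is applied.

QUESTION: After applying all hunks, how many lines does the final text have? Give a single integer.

Hunk 1: at line 8 remove [zwzib,vma,ppaf] add [vnbo] -> 12 lines: uipx wqdsk gahns leomy fvw bny zvrls kbc wxto vnbo wyjjp smi
Hunk 2: at line 7 remove [wxto,vnbo] add [ylwmn,cuj,exx] -> 13 lines: uipx wqdsk gahns leomy fvw bny zvrls kbc ylwmn cuj exx wyjjp smi
Hunk 3: at line 9 remove [exx] add [uko,tzw] -> 14 lines: uipx wqdsk gahns leomy fvw bny zvrls kbc ylwmn cuj uko tzw wyjjp smi
Hunk 4: at line 9 remove [cuj] add [fqv] -> 14 lines: uipx wqdsk gahns leomy fvw bny zvrls kbc ylwmn fqv uko tzw wyjjp smi
Final line count: 14

Answer: 14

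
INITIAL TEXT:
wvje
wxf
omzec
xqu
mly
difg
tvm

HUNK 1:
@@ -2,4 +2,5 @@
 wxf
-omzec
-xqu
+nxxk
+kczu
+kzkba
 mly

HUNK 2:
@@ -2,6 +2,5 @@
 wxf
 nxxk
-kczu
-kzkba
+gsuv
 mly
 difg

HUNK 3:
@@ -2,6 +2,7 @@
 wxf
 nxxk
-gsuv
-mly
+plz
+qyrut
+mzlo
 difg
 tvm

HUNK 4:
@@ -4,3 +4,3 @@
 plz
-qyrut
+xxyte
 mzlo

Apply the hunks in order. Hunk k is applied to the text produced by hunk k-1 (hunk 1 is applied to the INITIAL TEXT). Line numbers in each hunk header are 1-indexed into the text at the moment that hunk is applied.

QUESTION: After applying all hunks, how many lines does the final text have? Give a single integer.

Hunk 1: at line 2 remove [omzec,xqu] add [nxxk,kczu,kzkba] -> 8 lines: wvje wxf nxxk kczu kzkba mly difg tvm
Hunk 2: at line 2 remove [kczu,kzkba] add [gsuv] -> 7 lines: wvje wxf nxxk gsuv mly difg tvm
Hunk 3: at line 2 remove [gsuv,mly] add [plz,qyrut,mzlo] -> 8 lines: wvje wxf nxxk plz qyrut mzlo difg tvm
Hunk 4: at line 4 remove [qyrut] add [xxyte] -> 8 lines: wvje wxf nxxk plz xxyte mzlo difg tvm
Final line count: 8

Answer: 8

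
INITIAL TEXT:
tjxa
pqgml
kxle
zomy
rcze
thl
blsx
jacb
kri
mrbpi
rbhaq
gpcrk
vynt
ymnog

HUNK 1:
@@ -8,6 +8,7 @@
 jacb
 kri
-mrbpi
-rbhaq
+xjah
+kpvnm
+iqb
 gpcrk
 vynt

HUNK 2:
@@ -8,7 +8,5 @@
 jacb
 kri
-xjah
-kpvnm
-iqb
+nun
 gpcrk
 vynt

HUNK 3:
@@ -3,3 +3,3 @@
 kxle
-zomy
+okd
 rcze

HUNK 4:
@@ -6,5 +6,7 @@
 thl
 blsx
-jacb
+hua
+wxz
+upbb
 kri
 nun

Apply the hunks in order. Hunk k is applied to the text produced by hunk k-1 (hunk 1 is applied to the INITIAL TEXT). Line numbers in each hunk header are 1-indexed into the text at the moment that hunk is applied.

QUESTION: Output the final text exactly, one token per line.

Answer: tjxa
pqgml
kxle
okd
rcze
thl
blsx
hua
wxz
upbb
kri
nun
gpcrk
vynt
ymnog

Derivation:
Hunk 1: at line 8 remove [mrbpi,rbhaq] add [xjah,kpvnm,iqb] -> 15 lines: tjxa pqgml kxle zomy rcze thl blsx jacb kri xjah kpvnm iqb gpcrk vynt ymnog
Hunk 2: at line 8 remove [xjah,kpvnm,iqb] add [nun] -> 13 lines: tjxa pqgml kxle zomy rcze thl blsx jacb kri nun gpcrk vynt ymnog
Hunk 3: at line 3 remove [zomy] add [okd] -> 13 lines: tjxa pqgml kxle okd rcze thl blsx jacb kri nun gpcrk vynt ymnog
Hunk 4: at line 6 remove [jacb] add [hua,wxz,upbb] -> 15 lines: tjxa pqgml kxle okd rcze thl blsx hua wxz upbb kri nun gpcrk vynt ymnog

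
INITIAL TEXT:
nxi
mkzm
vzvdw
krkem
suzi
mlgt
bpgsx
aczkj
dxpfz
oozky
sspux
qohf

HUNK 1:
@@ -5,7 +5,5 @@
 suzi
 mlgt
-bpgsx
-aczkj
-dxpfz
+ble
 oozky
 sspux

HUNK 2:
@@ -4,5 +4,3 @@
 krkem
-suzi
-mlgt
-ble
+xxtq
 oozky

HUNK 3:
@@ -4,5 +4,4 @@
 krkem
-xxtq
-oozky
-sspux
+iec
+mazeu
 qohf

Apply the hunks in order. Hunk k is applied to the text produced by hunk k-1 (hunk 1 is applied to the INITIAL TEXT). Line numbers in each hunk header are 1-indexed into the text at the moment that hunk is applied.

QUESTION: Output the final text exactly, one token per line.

Hunk 1: at line 5 remove [bpgsx,aczkj,dxpfz] add [ble] -> 10 lines: nxi mkzm vzvdw krkem suzi mlgt ble oozky sspux qohf
Hunk 2: at line 4 remove [suzi,mlgt,ble] add [xxtq] -> 8 lines: nxi mkzm vzvdw krkem xxtq oozky sspux qohf
Hunk 3: at line 4 remove [xxtq,oozky,sspux] add [iec,mazeu] -> 7 lines: nxi mkzm vzvdw krkem iec mazeu qohf

Answer: nxi
mkzm
vzvdw
krkem
iec
mazeu
qohf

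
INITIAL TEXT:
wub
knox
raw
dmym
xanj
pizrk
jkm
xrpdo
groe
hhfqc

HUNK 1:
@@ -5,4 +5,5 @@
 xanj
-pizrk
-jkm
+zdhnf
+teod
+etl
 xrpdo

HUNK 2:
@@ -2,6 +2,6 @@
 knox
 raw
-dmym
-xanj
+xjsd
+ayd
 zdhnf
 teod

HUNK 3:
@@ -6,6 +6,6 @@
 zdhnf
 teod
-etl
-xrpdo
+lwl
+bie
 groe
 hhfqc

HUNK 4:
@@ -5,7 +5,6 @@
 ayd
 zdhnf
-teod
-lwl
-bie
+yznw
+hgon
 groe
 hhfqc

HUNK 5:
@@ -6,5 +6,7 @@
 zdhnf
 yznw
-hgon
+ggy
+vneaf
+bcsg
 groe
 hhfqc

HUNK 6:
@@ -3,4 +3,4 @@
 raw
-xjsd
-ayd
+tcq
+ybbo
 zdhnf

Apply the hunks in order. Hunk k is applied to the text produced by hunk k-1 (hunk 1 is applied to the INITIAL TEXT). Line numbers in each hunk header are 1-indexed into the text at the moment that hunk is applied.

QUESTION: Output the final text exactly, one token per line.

Hunk 1: at line 5 remove [pizrk,jkm] add [zdhnf,teod,etl] -> 11 lines: wub knox raw dmym xanj zdhnf teod etl xrpdo groe hhfqc
Hunk 2: at line 2 remove [dmym,xanj] add [xjsd,ayd] -> 11 lines: wub knox raw xjsd ayd zdhnf teod etl xrpdo groe hhfqc
Hunk 3: at line 6 remove [etl,xrpdo] add [lwl,bie] -> 11 lines: wub knox raw xjsd ayd zdhnf teod lwl bie groe hhfqc
Hunk 4: at line 5 remove [teod,lwl,bie] add [yznw,hgon] -> 10 lines: wub knox raw xjsd ayd zdhnf yznw hgon groe hhfqc
Hunk 5: at line 6 remove [hgon] add [ggy,vneaf,bcsg] -> 12 lines: wub knox raw xjsd ayd zdhnf yznw ggy vneaf bcsg groe hhfqc
Hunk 6: at line 3 remove [xjsd,ayd] add [tcq,ybbo] -> 12 lines: wub knox raw tcq ybbo zdhnf yznw ggy vneaf bcsg groe hhfqc

Answer: wub
knox
raw
tcq
ybbo
zdhnf
yznw
ggy
vneaf
bcsg
groe
hhfqc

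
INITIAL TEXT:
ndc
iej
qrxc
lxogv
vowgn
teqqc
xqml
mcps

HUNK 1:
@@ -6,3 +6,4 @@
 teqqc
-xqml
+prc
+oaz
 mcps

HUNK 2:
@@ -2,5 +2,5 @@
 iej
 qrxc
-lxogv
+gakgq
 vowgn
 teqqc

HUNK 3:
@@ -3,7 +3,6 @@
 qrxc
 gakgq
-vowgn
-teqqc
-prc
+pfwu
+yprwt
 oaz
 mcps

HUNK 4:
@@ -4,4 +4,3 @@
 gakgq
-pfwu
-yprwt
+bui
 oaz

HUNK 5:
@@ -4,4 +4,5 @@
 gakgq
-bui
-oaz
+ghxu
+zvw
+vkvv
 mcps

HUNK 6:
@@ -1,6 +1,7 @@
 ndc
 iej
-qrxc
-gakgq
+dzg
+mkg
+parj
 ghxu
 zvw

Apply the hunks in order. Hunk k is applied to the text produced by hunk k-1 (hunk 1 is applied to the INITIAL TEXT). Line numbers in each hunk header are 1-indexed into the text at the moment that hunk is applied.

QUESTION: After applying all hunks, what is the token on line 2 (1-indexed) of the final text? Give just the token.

Hunk 1: at line 6 remove [xqml] add [prc,oaz] -> 9 lines: ndc iej qrxc lxogv vowgn teqqc prc oaz mcps
Hunk 2: at line 2 remove [lxogv] add [gakgq] -> 9 lines: ndc iej qrxc gakgq vowgn teqqc prc oaz mcps
Hunk 3: at line 3 remove [vowgn,teqqc,prc] add [pfwu,yprwt] -> 8 lines: ndc iej qrxc gakgq pfwu yprwt oaz mcps
Hunk 4: at line 4 remove [pfwu,yprwt] add [bui] -> 7 lines: ndc iej qrxc gakgq bui oaz mcps
Hunk 5: at line 4 remove [bui,oaz] add [ghxu,zvw,vkvv] -> 8 lines: ndc iej qrxc gakgq ghxu zvw vkvv mcps
Hunk 6: at line 1 remove [qrxc,gakgq] add [dzg,mkg,parj] -> 9 lines: ndc iej dzg mkg parj ghxu zvw vkvv mcps
Final line 2: iej

Answer: iej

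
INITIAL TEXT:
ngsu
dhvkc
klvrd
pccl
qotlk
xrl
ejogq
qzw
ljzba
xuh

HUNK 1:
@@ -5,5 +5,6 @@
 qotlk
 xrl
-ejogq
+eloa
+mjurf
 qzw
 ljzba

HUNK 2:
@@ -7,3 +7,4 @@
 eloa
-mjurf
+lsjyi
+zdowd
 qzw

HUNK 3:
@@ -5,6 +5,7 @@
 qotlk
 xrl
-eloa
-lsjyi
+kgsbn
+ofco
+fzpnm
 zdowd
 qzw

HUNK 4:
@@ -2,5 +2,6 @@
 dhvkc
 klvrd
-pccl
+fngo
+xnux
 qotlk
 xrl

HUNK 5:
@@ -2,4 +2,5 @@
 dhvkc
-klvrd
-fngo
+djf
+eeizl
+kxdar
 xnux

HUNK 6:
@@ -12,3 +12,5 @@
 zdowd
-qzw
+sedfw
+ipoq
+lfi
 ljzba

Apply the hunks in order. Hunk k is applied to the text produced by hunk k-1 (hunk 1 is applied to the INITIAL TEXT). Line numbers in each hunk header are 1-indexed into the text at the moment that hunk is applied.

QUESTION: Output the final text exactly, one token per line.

Hunk 1: at line 5 remove [ejogq] add [eloa,mjurf] -> 11 lines: ngsu dhvkc klvrd pccl qotlk xrl eloa mjurf qzw ljzba xuh
Hunk 2: at line 7 remove [mjurf] add [lsjyi,zdowd] -> 12 lines: ngsu dhvkc klvrd pccl qotlk xrl eloa lsjyi zdowd qzw ljzba xuh
Hunk 3: at line 5 remove [eloa,lsjyi] add [kgsbn,ofco,fzpnm] -> 13 lines: ngsu dhvkc klvrd pccl qotlk xrl kgsbn ofco fzpnm zdowd qzw ljzba xuh
Hunk 4: at line 2 remove [pccl] add [fngo,xnux] -> 14 lines: ngsu dhvkc klvrd fngo xnux qotlk xrl kgsbn ofco fzpnm zdowd qzw ljzba xuh
Hunk 5: at line 2 remove [klvrd,fngo] add [djf,eeizl,kxdar] -> 15 lines: ngsu dhvkc djf eeizl kxdar xnux qotlk xrl kgsbn ofco fzpnm zdowd qzw ljzba xuh
Hunk 6: at line 12 remove [qzw] add [sedfw,ipoq,lfi] -> 17 lines: ngsu dhvkc djf eeizl kxdar xnux qotlk xrl kgsbn ofco fzpnm zdowd sedfw ipoq lfi ljzba xuh

Answer: ngsu
dhvkc
djf
eeizl
kxdar
xnux
qotlk
xrl
kgsbn
ofco
fzpnm
zdowd
sedfw
ipoq
lfi
ljzba
xuh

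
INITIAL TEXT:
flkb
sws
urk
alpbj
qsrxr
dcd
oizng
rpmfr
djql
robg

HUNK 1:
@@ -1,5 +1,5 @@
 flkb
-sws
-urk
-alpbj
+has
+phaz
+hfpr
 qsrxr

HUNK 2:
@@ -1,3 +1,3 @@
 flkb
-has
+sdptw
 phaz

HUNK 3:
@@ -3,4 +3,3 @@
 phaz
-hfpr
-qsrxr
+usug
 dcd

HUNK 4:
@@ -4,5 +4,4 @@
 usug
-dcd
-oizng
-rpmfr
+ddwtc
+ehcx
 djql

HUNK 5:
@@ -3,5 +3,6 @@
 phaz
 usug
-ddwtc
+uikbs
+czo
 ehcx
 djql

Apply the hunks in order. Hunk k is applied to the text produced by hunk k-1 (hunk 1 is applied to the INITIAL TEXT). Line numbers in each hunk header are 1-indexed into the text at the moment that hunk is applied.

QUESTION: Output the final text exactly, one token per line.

Hunk 1: at line 1 remove [sws,urk,alpbj] add [has,phaz,hfpr] -> 10 lines: flkb has phaz hfpr qsrxr dcd oizng rpmfr djql robg
Hunk 2: at line 1 remove [has] add [sdptw] -> 10 lines: flkb sdptw phaz hfpr qsrxr dcd oizng rpmfr djql robg
Hunk 3: at line 3 remove [hfpr,qsrxr] add [usug] -> 9 lines: flkb sdptw phaz usug dcd oizng rpmfr djql robg
Hunk 4: at line 4 remove [dcd,oizng,rpmfr] add [ddwtc,ehcx] -> 8 lines: flkb sdptw phaz usug ddwtc ehcx djql robg
Hunk 5: at line 3 remove [ddwtc] add [uikbs,czo] -> 9 lines: flkb sdptw phaz usug uikbs czo ehcx djql robg

Answer: flkb
sdptw
phaz
usug
uikbs
czo
ehcx
djql
robg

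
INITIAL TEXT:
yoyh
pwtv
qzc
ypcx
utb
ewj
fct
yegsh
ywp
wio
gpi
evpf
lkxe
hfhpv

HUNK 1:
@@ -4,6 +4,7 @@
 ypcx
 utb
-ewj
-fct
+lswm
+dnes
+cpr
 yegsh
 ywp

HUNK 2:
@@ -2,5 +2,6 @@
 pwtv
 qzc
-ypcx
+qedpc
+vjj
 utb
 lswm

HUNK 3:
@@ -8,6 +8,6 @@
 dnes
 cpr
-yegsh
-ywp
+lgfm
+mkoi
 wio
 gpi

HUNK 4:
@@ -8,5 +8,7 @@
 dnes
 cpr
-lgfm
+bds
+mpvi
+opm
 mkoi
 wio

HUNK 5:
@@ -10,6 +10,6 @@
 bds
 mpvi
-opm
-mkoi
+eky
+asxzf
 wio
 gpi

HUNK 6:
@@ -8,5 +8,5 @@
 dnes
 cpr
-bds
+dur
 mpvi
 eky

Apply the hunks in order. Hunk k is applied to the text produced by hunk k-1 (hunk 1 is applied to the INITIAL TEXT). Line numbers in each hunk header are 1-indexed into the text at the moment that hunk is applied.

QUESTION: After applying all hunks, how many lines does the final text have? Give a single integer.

Answer: 18

Derivation:
Hunk 1: at line 4 remove [ewj,fct] add [lswm,dnes,cpr] -> 15 lines: yoyh pwtv qzc ypcx utb lswm dnes cpr yegsh ywp wio gpi evpf lkxe hfhpv
Hunk 2: at line 2 remove [ypcx] add [qedpc,vjj] -> 16 lines: yoyh pwtv qzc qedpc vjj utb lswm dnes cpr yegsh ywp wio gpi evpf lkxe hfhpv
Hunk 3: at line 8 remove [yegsh,ywp] add [lgfm,mkoi] -> 16 lines: yoyh pwtv qzc qedpc vjj utb lswm dnes cpr lgfm mkoi wio gpi evpf lkxe hfhpv
Hunk 4: at line 8 remove [lgfm] add [bds,mpvi,opm] -> 18 lines: yoyh pwtv qzc qedpc vjj utb lswm dnes cpr bds mpvi opm mkoi wio gpi evpf lkxe hfhpv
Hunk 5: at line 10 remove [opm,mkoi] add [eky,asxzf] -> 18 lines: yoyh pwtv qzc qedpc vjj utb lswm dnes cpr bds mpvi eky asxzf wio gpi evpf lkxe hfhpv
Hunk 6: at line 8 remove [bds] add [dur] -> 18 lines: yoyh pwtv qzc qedpc vjj utb lswm dnes cpr dur mpvi eky asxzf wio gpi evpf lkxe hfhpv
Final line count: 18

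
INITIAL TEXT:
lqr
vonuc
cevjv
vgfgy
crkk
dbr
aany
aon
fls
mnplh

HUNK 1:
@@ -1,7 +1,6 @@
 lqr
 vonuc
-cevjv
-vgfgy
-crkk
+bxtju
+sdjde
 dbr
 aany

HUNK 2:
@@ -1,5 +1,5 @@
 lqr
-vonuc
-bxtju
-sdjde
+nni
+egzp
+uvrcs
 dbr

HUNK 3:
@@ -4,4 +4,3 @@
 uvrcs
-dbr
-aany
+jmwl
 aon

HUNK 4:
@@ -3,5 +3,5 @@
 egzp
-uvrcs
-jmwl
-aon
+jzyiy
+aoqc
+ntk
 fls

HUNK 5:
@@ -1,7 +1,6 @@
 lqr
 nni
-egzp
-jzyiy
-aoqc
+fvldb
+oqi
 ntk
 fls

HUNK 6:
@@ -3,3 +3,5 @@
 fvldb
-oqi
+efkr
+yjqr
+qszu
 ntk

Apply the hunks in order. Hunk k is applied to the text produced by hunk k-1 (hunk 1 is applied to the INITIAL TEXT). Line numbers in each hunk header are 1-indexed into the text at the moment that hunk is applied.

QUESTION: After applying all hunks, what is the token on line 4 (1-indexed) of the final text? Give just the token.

Hunk 1: at line 1 remove [cevjv,vgfgy,crkk] add [bxtju,sdjde] -> 9 lines: lqr vonuc bxtju sdjde dbr aany aon fls mnplh
Hunk 2: at line 1 remove [vonuc,bxtju,sdjde] add [nni,egzp,uvrcs] -> 9 lines: lqr nni egzp uvrcs dbr aany aon fls mnplh
Hunk 3: at line 4 remove [dbr,aany] add [jmwl] -> 8 lines: lqr nni egzp uvrcs jmwl aon fls mnplh
Hunk 4: at line 3 remove [uvrcs,jmwl,aon] add [jzyiy,aoqc,ntk] -> 8 lines: lqr nni egzp jzyiy aoqc ntk fls mnplh
Hunk 5: at line 1 remove [egzp,jzyiy,aoqc] add [fvldb,oqi] -> 7 lines: lqr nni fvldb oqi ntk fls mnplh
Hunk 6: at line 3 remove [oqi] add [efkr,yjqr,qszu] -> 9 lines: lqr nni fvldb efkr yjqr qszu ntk fls mnplh
Final line 4: efkr

Answer: efkr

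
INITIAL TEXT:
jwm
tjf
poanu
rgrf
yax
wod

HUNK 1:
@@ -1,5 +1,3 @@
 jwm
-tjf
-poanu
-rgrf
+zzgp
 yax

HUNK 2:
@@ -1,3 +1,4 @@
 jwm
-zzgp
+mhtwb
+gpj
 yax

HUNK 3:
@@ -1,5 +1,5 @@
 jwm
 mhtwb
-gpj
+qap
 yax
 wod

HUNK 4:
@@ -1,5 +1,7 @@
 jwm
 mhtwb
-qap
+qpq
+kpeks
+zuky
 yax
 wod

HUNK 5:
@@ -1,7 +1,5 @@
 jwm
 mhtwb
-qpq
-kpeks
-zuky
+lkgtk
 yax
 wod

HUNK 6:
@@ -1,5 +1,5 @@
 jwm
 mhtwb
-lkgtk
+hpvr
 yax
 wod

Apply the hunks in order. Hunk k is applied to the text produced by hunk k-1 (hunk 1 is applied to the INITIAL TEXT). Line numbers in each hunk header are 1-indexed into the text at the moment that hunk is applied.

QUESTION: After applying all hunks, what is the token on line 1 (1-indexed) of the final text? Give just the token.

Hunk 1: at line 1 remove [tjf,poanu,rgrf] add [zzgp] -> 4 lines: jwm zzgp yax wod
Hunk 2: at line 1 remove [zzgp] add [mhtwb,gpj] -> 5 lines: jwm mhtwb gpj yax wod
Hunk 3: at line 1 remove [gpj] add [qap] -> 5 lines: jwm mhtwb qap yax wod
Hunk 4: at line 1 remove [qap] add [qpq,kpeks,zuky] -> 7 lines: jwm mhtwb qpq kpeks zuky yax wod
Hunk 5: at line 1 remove [qpq,kpeks,zuky] add [lkgtk] -> 5 lines: jwm mhtwb lkgtk yax wod
Hunk 6: at line 1 remove [lkgtk] add [hpvr] -> 5 lines: jwm mhtwb hpvr yax wod
Final line 1: jwm

Answer: jwm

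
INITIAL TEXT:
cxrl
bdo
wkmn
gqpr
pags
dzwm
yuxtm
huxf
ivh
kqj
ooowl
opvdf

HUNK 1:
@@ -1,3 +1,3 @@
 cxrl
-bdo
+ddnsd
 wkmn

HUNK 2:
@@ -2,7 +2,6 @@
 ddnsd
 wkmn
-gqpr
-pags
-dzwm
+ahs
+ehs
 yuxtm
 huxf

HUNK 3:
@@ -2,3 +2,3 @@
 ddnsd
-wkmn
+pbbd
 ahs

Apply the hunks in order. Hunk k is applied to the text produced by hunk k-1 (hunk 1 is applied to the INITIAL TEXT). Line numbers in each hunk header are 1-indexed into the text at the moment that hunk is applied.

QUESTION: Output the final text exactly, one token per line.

Hunk 1: at line 1 remove [bdo] add [ddnsd] -> 12 lines: cxrl ddnsd wkmn gqpr pags dzwm yuxtm huxf ivh kqj ooowl opvdf
Hunk 2: at line 2 remove [gqpr,pags,dzwm] add [ahs,ehs] -> 11 lines: cxrl ddnsd wkmn ahs ehs yuxtm huxf ivh kqj ooowl opvdf
Hunk 3: at line 2 remove [wkmn] add [pbbd] -> 11 lines: cxrl ddnsd pbbd ahs ehs yuxtm huxf ivh kqj ooowl opvdf

Answer: cxrl
ddnsd
pbbd
ahs
ehs
yuxtm
huxf
ivh
kqj
ooowl
opvdf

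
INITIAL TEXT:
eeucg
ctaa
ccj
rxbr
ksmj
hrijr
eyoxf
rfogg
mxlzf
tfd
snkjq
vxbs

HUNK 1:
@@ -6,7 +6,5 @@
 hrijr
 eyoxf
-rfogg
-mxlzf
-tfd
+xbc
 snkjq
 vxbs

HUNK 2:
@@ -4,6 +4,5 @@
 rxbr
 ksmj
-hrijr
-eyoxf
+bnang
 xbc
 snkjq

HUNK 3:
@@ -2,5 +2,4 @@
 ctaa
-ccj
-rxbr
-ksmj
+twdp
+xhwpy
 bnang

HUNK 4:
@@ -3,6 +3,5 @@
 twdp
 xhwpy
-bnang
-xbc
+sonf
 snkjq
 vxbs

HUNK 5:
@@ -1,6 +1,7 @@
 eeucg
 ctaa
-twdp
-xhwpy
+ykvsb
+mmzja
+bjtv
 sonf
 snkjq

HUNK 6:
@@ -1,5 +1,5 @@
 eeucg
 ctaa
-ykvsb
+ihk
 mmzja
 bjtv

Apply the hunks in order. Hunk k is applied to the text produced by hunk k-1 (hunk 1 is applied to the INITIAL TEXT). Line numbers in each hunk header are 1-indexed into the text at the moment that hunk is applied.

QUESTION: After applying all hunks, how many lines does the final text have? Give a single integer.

Answer: 8

Derivation:
Hunk 1: at line 6 remove [rfogg,mxlzf,tfd] add [xbc] -> 10 lines: eeucg ctaa ccj rxbr ksmj hrijr eyoxf xbc snkjq vxbs
Hunk 2: at line 4 remove [hrijr,eyoxf] add [bnang] -> 9 lines: eeucg ctaa ccj rxbr ksmj bnang xbc snkjq vxbs
Hunk 3: at line 2 remove [ccj,rxbr,ksmj] add [twdp,xhwpy] -> 8 lines: eeucg ctaa twdp xhwpy bnang xbc snkjq vxbs
Hunk 4: at line 3 remove [bnang,xbc] add [sonf] -> 7 lines: eeucg ctaa twdp xhwpy sonf snkjq vxbs
Hunk 5: at line 1 remove [twdp,xhwpy] add [ykvsb,mmzja,bjtv] -> 8 lines: eeucg ctaa ykvsb mmzja bjtv sonf snkjq vxbs
Hunk 6: at line 1 remove [ykvsb] add [ihk] -> 8 lines: eeucg ctaa ihk mmzja bjtv sonf snkjq vxbs
Final line count: 8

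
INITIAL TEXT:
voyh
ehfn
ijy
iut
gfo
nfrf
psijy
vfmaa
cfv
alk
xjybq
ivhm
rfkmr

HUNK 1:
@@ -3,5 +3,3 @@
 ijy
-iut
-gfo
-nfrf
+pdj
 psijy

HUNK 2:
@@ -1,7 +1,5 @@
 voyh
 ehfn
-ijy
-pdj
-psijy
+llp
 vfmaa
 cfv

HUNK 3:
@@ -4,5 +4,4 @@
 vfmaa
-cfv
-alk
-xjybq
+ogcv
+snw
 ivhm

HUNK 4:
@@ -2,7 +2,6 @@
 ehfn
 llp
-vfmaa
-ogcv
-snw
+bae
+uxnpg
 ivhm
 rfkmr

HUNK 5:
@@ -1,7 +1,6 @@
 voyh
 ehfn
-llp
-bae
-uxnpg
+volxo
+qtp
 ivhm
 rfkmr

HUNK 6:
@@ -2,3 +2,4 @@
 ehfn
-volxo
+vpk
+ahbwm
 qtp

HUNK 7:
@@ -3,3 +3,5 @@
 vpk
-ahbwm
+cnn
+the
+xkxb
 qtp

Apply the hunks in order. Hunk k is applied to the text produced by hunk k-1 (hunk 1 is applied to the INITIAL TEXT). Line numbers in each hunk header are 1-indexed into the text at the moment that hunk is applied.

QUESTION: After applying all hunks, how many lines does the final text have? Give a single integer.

Answer: 9

Derivation:
Hunk 1: at line 3 remove [iut,gfo,nfrf] add [pdj] -> 11 lines: voyh ehfn ijy pdj psijy vfmaa cfv alk xjybq ivhm rfkmr
Hunk 2: at line 1 remove [ijy,pdj,psijy] add [llp] -> 9 lines: voyh ehfn llp vfmaa cfv alk xjybq ivhm rfkmr
Hunk 3: at line 4 remove [cfv,alk,xjybq] add [ogcv,snw] -> 8 lines: voyh ehfn llp vfmaa ogcv snw ivhm rfkmr
Hunk 4: at line 2 remove [vfmaa,ogcv,snw] add [bae,uxnpg] -> 7 lines: voyh ehfn llp bae uxnpg ivhm rfkmr
Hunk 5: at line 1 remove [llp,bae,uxnpg] add [volxo,qtp] -> 6 lines: voyh ehfn volxo qtp ivhm rfkmr
Hunk 6: at line 2 remove [volxo] add [vpk,ahbwm] -> 7 lines: voyh ehfn vpk ahbwm qtp ivhm rfkmr
Hunk 7: at line 3 remove [ahbwm] add [cnn,the,xkxb] -> 9 lines: voyh ehfn vpk cnn the xkxb qtp ivhm rfkmr
Final line count: 9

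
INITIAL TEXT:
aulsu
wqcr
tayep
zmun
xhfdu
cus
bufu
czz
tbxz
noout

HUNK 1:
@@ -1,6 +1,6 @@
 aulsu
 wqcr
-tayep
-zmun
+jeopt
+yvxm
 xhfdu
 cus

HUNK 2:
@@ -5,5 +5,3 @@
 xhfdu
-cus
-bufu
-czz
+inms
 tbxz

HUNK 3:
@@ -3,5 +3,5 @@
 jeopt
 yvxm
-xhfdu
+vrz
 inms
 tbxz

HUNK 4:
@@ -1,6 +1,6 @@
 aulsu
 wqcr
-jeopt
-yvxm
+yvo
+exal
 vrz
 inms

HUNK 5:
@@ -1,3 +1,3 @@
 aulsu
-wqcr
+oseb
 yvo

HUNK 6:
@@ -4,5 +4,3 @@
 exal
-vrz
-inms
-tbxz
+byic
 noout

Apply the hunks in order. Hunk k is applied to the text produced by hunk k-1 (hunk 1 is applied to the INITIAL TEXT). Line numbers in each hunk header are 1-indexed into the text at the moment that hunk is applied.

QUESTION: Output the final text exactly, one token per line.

Hunk 1: at line 1 remove [tayep,zmun] add [jeopt,yvxm] -> 10 lines: aulsu wqcr jeopt yvxm xhfdu cus bufu czz tbxz noout
Hunk 2: at line 5 remove [cus,bufu,czz] add [inms] -> 8 lines: aulsu wqcr jeopt yvxm xhfdu inms tbxz noout
Hunk 3: at line 3 remove [xhfdu] add [vrz] -> 8 lines: aulsu wqcr jeopt yvxm vrz inms tbxz noout
Hunk 4: at line 1 remove [jeopt,yvxm] add [yvo,exal] -> 8 lines: aulsu wqcr yvo exal vrz inms tbxz noout
Hunk 5: at line 1 remove [wqcr] add [oseb] -> 8 lines: aulsu oseb yvo exal vrz inms tbxz noout
Hunk 6: at line 4 remove [vrz,inms,tbxz] add [byic] -> 6 lines: aulsu oseb yvo exal byic noout

Answer: aulsu
oseb
yvo
exal
byic
noout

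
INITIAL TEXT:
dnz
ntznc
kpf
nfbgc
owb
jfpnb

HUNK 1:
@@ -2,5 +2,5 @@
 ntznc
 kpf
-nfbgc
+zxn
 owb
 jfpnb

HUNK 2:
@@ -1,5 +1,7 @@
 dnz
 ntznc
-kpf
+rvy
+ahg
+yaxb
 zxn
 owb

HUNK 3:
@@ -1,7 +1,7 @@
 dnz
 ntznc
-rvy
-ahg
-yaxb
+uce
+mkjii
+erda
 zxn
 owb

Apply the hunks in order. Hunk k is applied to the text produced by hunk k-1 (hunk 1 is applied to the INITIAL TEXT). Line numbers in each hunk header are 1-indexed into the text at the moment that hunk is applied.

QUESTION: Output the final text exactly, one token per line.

Hunk 1: at line 2 remove [nfbgc] add [zxn] -> 6 lines: dnz ntznc kpf zxn owb jfpnb
Hunk 2: at line 1 remove [kpf] add [rvy,ahg,yaxb] -> 8 lines: dnz ntznc rvy ahg yaxb zxn owb jfpnb
Hunk 3: at line 1 remove [rvy,ahg,yaxb] add [uce,mkjii,erda] -> 8 lines: dnz ntznc uce mkjii erda zxn owb jfpnb

Answer: dnz
ntznc
uce
mkjii
erda
zxn
owb
jfpnb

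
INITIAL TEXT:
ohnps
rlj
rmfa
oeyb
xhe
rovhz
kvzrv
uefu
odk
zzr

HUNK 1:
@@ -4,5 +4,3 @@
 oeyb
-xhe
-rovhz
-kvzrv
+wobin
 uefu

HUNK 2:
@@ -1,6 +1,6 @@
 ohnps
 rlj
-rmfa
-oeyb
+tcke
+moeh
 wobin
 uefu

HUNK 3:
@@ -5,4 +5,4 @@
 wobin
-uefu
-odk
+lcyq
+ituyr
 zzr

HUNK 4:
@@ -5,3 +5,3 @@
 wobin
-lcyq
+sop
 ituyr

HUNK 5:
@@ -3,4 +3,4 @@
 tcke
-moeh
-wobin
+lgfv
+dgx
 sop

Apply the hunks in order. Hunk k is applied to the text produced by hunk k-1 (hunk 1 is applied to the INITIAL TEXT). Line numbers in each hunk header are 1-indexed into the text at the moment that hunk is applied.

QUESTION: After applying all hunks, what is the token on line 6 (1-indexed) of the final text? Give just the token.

Answer: sop

Derivation:
Hunk 1: at line 4 remove [xhe,rovhz,kvzrv] add [wobin] -> 8 lines: ohnps rlj rmfa oeyb wobin uefu odk zzr
Hunk 2: at line 1 remove [rmfa,oeyb] add [tcke,moeh] -> 8 lines: ohnps rlj tcke moeh wobin uefu odk zzr
Hunk 3: at line 5 remove [uefu,odk] add [lcyq,ituyr] -> 8 lines: ohnps rlj tcke moeh wobin lcyq ituyr zzr
Hunk 4: at line 5 remove [lcyq] add [sop] -> 8 lines: ohnps rlj tcke moeh wobin sop ituyr zzr
Hunk 5: at line 3 remove [moeh,wobin] add [lgfv,dgx] -> 8 lines: ohnps rlj tcke lgfv dgx sop ituyr zzr
Final line 6: sop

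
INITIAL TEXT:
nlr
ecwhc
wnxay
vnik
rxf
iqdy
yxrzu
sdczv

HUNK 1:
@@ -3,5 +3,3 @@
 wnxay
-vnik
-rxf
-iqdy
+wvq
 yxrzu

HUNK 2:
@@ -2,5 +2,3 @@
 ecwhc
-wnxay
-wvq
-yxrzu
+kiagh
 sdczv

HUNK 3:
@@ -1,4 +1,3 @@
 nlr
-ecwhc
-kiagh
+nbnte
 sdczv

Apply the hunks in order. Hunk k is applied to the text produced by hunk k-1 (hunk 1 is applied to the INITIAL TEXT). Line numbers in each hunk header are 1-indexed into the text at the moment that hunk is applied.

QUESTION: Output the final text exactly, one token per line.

Hunk 1: at line 3 remove [vnik,rxf,iqdy] add [wvq] -> 6 lines: nlr ecwhc wnxay wvq yxrzu sdczv
Hunk 2: at line 2 remove [wnxay,wvq,yxrzu] add [kiagh] -> 4 lines: nlr ecwhc kiagh sdczv
Hunk 3: at line 1 remove [ecwhc,kiagh] add [nbnte] -> 3 lines: nlr nbnte sdczv

Answer: nlr
nbnte
sdczv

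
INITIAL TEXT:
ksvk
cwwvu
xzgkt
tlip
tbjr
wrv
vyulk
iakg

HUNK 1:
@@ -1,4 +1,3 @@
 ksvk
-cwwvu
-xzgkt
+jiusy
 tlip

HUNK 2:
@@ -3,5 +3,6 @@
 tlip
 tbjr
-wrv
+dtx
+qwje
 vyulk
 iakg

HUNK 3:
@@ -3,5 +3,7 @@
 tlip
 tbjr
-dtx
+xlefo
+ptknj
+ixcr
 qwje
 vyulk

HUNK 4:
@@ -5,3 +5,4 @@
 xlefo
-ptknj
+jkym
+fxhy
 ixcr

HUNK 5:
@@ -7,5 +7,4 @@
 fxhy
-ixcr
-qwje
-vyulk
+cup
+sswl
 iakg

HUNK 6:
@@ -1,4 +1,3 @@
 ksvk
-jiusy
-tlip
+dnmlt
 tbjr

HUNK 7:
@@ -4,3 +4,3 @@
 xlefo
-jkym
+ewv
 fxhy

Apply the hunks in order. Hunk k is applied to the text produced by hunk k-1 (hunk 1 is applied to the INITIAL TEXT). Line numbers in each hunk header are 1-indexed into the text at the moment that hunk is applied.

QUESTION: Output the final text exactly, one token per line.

Answer: ksvk
dnmlt
tbjr
xlefo
ewv
fxhy
cup
sswl
iakg

Derivation:
Hunk 1: at line 1 remove [cwwvu,xzgkt] add [jiusy] -> 7 lines: ksvk jiusy tlip tbjr wrv vyulk iakg
Hunk 2: at line 3 remove [wrv] add [dtx,qwje] -> 8 lines: ksvk jiusy tlip tbjr dtx qwje vyulk iakg
Hunk 3: at line 3 remove [dtx] add [xlefo,ptknj,ixcr] -> 10 lines: ksvk jiusy tlip tbjr xlefo ptknj ixcr qwje vyulk iakg
Hunk 4: at line 5 remove [ptknj] add [jkym,fxhy] -> 11 lines: ksvk jiusy tlip tbjr xlefo jkym fxhy ixcr qwje vyulk iakg
Hunk 5: at line 7 remove [ixcr,qwje,vyulk] add [cup,sswl] -> 10 lines: ksvk jiusy tlip tbjr xlefo jkym fxhy cup sswl iakg
Hunk 6: at line 1 remove [jiusy,tlip] add [dnmlt] -> 9 lines: ksvk dnmlt tbjr xlefo jkym fxhy cup sswl iakg
Hunk 7: at line 4 remove [jkym] add [ewv] -> 9 lines: ksvk dnmlt tbjr xlefo ewv fxhy cup sswl iakg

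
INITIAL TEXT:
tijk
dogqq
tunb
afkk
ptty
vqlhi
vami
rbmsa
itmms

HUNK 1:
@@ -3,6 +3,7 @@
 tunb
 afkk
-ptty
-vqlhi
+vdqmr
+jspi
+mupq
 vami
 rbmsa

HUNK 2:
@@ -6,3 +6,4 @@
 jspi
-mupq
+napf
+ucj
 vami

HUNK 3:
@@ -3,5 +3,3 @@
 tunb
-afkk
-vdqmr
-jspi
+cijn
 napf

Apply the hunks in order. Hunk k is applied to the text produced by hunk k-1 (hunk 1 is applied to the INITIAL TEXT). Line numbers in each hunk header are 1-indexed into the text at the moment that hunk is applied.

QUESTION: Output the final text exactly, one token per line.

Hunk 1: at line 3 remove [ptty,vqlhi] add [vdqmr,jspi,mupq] -> 10 lines: tijk dogqq tunb afkk vdqmr jspi mupq vami rbmsa itmms
Hunk 2: at line 6 remove [mupq] add [napf,ucj] -> 11 lines: tijk dogqq tunb afkk vdqmr jspi napf ucj vami rbmsa itmms
Hunk 3: at line 3 remove [afkk,vdqmr,jspi] add [cijn] -> 9 lines: tijk dogqq tunb cijn napf ucj vami rbmsa itmms

Answer: tijk
dogqq
tunb
cijn
napf
ucj
vami
rbmsa
itmms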